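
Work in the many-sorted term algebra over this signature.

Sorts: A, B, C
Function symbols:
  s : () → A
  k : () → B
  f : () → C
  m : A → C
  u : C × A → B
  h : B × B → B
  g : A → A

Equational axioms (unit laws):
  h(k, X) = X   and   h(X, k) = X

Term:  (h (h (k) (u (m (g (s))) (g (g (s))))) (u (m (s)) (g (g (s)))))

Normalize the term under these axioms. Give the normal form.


normal form = (h (u (m (g (s))) (g (g (s)))) (u (m (s)) (g (g (s)))))

1. (h (h (k) (u (m (g (s))) (g (g (s))))) (u (m (s)) (g (g (s)))))  →  (h (u (m (g (s))) (g (g (s)))) (u (m (s)) (g (g (s)))))


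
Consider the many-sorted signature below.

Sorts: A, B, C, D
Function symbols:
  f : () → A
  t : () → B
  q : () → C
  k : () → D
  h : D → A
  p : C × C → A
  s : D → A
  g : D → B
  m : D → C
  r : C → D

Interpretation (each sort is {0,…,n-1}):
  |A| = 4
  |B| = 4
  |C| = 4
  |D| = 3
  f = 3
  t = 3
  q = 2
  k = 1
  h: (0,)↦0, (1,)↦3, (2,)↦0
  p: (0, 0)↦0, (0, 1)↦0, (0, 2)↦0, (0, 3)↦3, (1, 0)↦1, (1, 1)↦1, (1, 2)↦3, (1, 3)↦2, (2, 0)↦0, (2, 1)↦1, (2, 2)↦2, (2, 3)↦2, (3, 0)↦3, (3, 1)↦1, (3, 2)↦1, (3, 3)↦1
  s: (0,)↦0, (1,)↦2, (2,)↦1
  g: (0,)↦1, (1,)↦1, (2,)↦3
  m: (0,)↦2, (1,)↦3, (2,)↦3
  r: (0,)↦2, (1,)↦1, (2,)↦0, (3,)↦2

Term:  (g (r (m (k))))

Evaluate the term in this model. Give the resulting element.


value = 3

  k = 1
  (m (k)) = m(1,) = 3
  (r (m (k))) = r(3,) = 2
  (g (r (m (k)))) = g(2,) = 3


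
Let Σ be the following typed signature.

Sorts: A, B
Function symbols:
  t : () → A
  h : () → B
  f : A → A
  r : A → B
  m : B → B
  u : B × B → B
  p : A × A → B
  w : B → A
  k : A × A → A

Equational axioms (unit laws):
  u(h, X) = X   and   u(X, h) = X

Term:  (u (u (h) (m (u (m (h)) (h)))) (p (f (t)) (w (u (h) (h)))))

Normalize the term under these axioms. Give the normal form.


normal form = (u (m (m (h))) (p (f (t)) (w (h))))

1. (u (u (h) (m (u (m (h)) (h)))) (p (f (t)) (w (u (h) (h)))))  →  (u (m (u (m (h)) (h))) (p (f (t)) (w (u (h) (h)))))
2. (u (m (u (m (h)) (h))) (p (f (t)) (w (u (h) (h)))))  →  (u (m (m (h))) (p (f (t)) (w (u (h) (h)))))
3. (u (m (m (h))) (p (f (t)) (w (u (h) (h)))))  →  (u (m (m (h))) (p (f (t)) (w (h))))


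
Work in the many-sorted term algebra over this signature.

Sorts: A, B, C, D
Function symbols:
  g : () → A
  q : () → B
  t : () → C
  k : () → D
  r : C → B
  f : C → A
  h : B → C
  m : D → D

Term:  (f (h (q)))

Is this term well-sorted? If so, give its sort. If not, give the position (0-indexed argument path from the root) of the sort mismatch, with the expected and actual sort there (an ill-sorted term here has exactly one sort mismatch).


well-sorted; sort = A

    (q) : B
  (h (q)) : C
(f (h (q))) : A


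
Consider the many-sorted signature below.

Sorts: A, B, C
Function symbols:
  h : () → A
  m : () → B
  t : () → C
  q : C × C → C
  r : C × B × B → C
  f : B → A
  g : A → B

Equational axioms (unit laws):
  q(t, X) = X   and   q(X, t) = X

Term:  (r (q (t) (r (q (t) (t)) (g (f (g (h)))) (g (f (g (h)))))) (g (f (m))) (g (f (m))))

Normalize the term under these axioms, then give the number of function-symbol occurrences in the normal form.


size = 17

1. (r (q (t) (r (q (t) (t)) (g (f (g (h)))) (g (f (g (h)))))) (g (f (m))) (g (f (m))))  →  (r (r (q (t) (t)) (g (f (g (h)))) (g (f (g (h))))) (g (f (m))) (g (f (m))))
2. (r (r (q (t) (t)) (g (f (g (h)))) (g (f (g (h))))) (g (f (m))) (g (f (m))))  →  (r (r (t) (g (f (g (h)))) (g (f (g (h))))) (g (f (m))) (g (f (m))))
normal form: (r (r (t) (g (f (g (h)))) (g (f (g (h))))) (g (f (m))) (g (f (m))))


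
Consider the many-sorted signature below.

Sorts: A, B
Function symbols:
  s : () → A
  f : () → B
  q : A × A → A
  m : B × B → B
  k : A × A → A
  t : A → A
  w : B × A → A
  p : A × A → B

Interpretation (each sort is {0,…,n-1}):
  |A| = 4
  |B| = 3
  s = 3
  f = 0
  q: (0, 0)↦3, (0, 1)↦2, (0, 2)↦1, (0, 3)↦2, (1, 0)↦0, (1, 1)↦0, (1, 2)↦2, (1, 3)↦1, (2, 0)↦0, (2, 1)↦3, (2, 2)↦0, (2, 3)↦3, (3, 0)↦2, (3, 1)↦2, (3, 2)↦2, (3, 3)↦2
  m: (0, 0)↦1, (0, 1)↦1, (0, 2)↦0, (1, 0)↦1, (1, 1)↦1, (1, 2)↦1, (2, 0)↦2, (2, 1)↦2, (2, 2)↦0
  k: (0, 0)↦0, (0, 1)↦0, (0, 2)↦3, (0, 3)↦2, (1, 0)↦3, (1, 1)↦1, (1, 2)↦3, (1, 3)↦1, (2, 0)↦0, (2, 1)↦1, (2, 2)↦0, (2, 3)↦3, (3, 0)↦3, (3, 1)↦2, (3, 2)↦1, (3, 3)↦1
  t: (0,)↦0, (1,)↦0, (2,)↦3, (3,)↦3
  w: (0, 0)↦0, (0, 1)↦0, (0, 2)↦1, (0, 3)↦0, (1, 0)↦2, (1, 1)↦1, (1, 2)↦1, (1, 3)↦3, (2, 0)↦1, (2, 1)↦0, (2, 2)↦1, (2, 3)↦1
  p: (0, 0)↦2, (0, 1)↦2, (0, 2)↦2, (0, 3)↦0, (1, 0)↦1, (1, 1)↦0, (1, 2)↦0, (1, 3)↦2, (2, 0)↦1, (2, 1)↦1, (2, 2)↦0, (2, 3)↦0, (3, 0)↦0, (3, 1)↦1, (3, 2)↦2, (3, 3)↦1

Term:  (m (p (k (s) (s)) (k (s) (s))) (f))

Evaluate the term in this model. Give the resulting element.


value = 1

  s = 3
  s = 3
  (k (s) (s)) = k(3, 3) = 1
  s = 3
  s = 3
  (k (s) (s)) = k(3, 3) = 1
  (p (k (s) (s)) (k (s) (s))) = p(1, 1) = 0
  f = 0
  (m (p (k (s) (s)) (k (s) (s))) (f)) = m(0, 0) = 1


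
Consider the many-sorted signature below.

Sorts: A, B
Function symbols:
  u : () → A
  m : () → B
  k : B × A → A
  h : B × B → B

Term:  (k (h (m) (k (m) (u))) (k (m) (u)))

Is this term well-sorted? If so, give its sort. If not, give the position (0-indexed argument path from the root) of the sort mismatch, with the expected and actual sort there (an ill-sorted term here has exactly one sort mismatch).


ill-sorted at position [0, 1]: expected B, got A

    (m) : B
      (m) : B
      (u) : A
    (k (m) (u)) : A
  (h (m) (k (m) (u))) : ✗ arg 1 at [0, 1] has sort A, expected B
    (m) : B
    (u) : A
  (k (m) (u)) : A


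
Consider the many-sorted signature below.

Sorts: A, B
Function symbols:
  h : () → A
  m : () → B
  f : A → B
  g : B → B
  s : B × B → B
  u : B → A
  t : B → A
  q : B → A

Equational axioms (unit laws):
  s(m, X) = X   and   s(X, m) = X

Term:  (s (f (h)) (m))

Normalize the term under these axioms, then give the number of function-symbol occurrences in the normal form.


1. (s (f (h)) (m))  →  (f (h))
normal form: (f (h))

size = 2


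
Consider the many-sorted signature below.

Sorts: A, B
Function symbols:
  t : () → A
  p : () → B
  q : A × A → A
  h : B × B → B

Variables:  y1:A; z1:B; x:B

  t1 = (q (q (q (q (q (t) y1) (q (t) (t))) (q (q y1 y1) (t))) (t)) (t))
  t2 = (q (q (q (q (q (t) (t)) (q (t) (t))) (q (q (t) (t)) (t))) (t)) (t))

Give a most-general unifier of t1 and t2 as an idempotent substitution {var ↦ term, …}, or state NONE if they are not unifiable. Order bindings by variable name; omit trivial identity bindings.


{y1 ↦ (t)}


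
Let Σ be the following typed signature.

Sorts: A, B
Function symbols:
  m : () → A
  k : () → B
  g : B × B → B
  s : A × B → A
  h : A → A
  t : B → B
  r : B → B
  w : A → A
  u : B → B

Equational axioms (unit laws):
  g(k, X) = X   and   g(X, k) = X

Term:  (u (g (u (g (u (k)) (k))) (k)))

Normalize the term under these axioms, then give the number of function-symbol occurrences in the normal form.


size = 4

1. (u (g (u (g (u (k)) (k))) (k)))  →  (u (u (g (u (k)) (k))))
2. (u (u (g (u (k)) (k))))  →  (u (u (u (k))))
normal form: (u (u (u (k))))


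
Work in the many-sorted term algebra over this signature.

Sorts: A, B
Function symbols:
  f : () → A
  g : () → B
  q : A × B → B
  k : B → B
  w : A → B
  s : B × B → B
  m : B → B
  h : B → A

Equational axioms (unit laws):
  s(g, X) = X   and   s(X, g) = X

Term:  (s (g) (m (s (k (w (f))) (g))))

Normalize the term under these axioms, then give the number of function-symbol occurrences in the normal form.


1. (s (g) (m (s (k (w (f))) (g))))  →  (m (s (k (w (f))) (g)))
2. (m (s (k (w (f))) (g)))  →  (m (k (w (f))))
normal form: (m (k (w (f))))

size = 4


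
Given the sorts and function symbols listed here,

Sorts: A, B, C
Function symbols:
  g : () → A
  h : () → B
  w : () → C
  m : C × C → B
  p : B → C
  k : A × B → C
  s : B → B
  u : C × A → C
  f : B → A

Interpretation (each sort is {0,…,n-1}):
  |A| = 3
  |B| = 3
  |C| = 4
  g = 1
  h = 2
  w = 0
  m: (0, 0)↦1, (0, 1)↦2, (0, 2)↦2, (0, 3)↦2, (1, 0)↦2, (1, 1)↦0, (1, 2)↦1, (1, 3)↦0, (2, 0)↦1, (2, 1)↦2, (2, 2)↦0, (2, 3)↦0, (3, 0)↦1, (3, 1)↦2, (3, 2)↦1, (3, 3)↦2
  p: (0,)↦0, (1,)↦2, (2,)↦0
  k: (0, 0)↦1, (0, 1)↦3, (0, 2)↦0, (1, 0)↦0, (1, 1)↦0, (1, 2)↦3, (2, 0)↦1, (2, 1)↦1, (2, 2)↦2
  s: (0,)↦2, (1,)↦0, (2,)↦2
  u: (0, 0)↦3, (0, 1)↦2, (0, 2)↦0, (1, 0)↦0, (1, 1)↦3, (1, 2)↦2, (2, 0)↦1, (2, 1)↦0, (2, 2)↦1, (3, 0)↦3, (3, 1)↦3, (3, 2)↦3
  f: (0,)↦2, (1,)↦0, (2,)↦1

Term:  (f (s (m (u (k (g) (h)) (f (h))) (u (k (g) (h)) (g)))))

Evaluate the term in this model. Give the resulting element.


  g = 1
  h = 2
  (k (g) (h)) = k(1, 2) = 3
  h = 2
  (f (h)) = f(2,) = 1
  (u (k (g) (h)) (f (h))) = u(3, 1) = 3
  g = 1
  h = 2
  (k (g) (h)) = k(1, 2) = 3
  g = 1
  (u (k (g) (h)) (g)) = u(3, 1) = 3
  (m (u (k (g) (h)) (f (h))) (u (k (g) (h)) (g))) = m(3, 3) = 2
  (s (m (u (k (g) (h)) (f (h))) (u (k (g) (h)) (g)))) = s(2,) = 2
  (f (s (m (u (k (g) (h)) (f (h))) (u (k (g) (h)) (g))))) = f(2,) = 1

value = 1


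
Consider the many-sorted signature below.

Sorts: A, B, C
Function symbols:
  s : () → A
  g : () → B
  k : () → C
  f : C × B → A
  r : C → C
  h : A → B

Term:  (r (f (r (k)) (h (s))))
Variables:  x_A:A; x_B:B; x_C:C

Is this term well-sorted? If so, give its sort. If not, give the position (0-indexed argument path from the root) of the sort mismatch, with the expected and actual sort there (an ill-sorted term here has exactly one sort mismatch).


ill-sorted at position [0]: expected C, got A

      (k) : C
    (r (k)) : C
      (s) : A
    (h (s)) : B
  (f (r (k)) (h (s))) : A
(r (f (r (k)) (h (s)))) : ✗ arg 0 at [0] has sort A, expected C


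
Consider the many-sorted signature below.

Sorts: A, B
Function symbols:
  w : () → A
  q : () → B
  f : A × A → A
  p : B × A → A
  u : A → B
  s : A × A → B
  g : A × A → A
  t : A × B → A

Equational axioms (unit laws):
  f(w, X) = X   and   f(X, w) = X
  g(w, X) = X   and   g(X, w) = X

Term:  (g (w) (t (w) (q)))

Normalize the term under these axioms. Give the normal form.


1. (g (w) (t (w) (q)))  →  (t (w) (q))

normal form = (t (w) (q))


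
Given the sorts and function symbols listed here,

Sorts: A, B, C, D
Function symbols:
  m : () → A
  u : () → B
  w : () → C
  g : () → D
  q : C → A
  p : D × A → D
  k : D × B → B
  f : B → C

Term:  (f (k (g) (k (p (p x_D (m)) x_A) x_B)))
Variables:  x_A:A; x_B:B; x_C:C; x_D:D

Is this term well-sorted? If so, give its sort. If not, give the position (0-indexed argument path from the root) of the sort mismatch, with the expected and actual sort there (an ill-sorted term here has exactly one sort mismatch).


    (g) : D
          x_D : D
          (m) : A
        (p x_D (m)) : D
        x_A : A
      (p (p x_D (m)) x_A) : D
      x_B : B
    (k (p (p x_D (m)) x_A) x_B) : B
  (k (g) (k (p (p x_D (m)) x_A) x_B)) : B
(f (k (g) (k (p (p x_D (m)) x_A) x_B))) : C

well-sorted; sort = C


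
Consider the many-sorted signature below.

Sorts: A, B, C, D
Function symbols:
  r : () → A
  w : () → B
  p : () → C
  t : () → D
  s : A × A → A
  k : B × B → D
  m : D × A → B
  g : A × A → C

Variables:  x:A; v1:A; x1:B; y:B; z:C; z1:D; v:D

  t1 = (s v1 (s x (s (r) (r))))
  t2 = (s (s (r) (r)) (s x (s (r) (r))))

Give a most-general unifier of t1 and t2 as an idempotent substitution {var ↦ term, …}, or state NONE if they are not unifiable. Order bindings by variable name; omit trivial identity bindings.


{v1 ↦ (s (r) (r))}


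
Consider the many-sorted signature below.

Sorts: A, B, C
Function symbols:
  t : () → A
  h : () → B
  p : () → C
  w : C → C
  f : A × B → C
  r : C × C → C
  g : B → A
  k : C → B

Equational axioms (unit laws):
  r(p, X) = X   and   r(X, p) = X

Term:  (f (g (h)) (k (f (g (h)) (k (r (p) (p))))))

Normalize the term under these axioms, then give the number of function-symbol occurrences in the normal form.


size = 9

1. (f (g (h)) (k (f (g (h)) (k (r (p) (p))))))  →  (f (g (h)) (k (f (g (h)) (k (p)))))
normal form: (f (g (h)) (k (f (g (h)) (k (p)))))


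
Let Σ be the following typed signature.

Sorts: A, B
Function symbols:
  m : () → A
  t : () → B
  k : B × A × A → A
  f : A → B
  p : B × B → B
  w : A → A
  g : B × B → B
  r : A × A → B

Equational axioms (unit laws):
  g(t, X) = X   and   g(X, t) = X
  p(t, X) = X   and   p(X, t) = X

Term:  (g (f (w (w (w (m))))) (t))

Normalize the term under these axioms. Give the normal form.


normal form = (f (w (w (w (m)))))

1. (g (f (w (w (w (m))))) (t))  →  (f (w (w (w (m)))))


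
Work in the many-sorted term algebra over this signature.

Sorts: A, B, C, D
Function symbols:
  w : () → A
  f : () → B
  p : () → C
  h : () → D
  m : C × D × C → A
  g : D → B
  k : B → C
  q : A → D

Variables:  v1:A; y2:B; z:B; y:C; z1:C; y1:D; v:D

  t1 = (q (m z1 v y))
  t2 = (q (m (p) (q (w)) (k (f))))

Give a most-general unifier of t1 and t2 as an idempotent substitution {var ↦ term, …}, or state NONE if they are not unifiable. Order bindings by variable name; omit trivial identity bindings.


{v ↦ (q (w)), y ↦ (k (f)), z1 ↦ (p)}


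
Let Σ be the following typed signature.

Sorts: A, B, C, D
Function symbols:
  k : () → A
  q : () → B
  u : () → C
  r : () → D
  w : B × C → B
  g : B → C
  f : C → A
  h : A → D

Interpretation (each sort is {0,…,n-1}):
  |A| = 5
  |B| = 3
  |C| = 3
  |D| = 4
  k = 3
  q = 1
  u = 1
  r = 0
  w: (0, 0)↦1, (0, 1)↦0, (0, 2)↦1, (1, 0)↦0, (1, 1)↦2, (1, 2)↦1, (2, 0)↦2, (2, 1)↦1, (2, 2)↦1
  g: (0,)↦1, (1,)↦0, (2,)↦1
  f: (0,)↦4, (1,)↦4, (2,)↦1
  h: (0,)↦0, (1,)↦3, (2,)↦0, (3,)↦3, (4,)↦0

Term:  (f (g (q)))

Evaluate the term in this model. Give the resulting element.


value = 4

  q = 1
  (g (q)) = g(1,) = 0
  (f (g (q))) = f(0,) = 4


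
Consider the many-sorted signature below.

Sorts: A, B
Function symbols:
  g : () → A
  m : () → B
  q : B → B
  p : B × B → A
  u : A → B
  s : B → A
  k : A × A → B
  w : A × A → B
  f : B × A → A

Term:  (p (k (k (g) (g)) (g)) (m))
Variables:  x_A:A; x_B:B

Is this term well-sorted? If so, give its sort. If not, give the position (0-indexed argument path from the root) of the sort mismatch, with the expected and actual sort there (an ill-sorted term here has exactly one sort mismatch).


ill-sorted at position [0, 0]: expected A, got B

      (g) : A
      (g) : A
    (k (g) (g)) : B
    (g) : A
  (k (k (g) (g)) (g)) : ✗ arg 0 at [0, 0] has sort B, expected A
  (m) : B


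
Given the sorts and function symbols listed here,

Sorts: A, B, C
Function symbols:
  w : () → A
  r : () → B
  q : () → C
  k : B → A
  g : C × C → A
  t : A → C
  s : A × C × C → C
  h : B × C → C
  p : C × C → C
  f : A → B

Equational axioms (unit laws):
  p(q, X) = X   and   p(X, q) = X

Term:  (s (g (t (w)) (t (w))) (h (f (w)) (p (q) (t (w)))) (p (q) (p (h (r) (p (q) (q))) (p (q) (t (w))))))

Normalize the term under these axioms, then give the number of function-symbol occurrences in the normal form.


1. (s (g (t (w)) (t (w))) (h (f (w)) (p (q) (t (w)))) (p (q) (p (h (r) (p (q) (q))) (p (q) (t (w))))))  →  (s (g (t (w)) (t (w))) (h (f (w)) (t (w))) (p (q) (p (h (r) (p (q) (q))) (p (q) (t (w))))))
2. (s (g (t (w)) (t (w))) (h (f (w)) (t (w))) (p (q) (p (h (r) (p (q) (q))) (p (q) (t (w))))))  →  (s (g (t (w)) (t (w))) (h (f (w)) (t (w))) (p (h (r) (p (q) (q))) (p (q) (t (w)))))
3. (s (g (t (w)) (t (w))) (h (f (w)) (t (w))) (p (h (r) (p (q) (q))) (p (q) (t (w)))))  →  (s (g (t (w)) (t (w))) (h (f (w)) (t (w))) (p (h (r) (q)) (p (q) (t (w)))))
4. (s (g (t (w)) (t (w))) (h (f (w)) (t (w))) (p (h (r) (q)) (p (q) (t (w)))))  →  (s (g (t (w)) (t (w))) (h (f (w)) (t (w))) (p (h (r) (q)) (t (w))))
normal form: (s (g (t (w)) (t (w))) (h (f (w)) (t (w))) (p (h (r) (q)) (t (w))))

size = 17


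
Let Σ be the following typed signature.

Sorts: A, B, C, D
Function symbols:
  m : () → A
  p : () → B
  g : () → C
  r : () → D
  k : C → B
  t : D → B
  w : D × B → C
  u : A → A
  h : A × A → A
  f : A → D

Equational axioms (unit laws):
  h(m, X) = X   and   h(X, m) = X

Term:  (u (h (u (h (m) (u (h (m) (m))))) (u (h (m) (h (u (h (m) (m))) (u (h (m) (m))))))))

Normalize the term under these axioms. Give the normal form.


normal form = (u (h (u (u (m))) (u (h (u (m)) (u (m))))))

1. (u (h (u (h (m) (u (h (m) (m))))) (u (h (m) (h (u (h (m) (m))) (u (h (m) (m))))))))  →  (u (h (u (u (h (m) (m)))) (u (h (m) (h (u (h (m) (m))) (u (h (m) (m))))))))
2. (u (h (u (u (h (m) (m)))) (u (h (m) (h (u (h (m) (m))) (u (h (m) (m))))))))  →  (u (h (u (u (m))) (u (h (m) (h (u (h (m) (m))) (u (h (m) (m))))))))
3. (u (h (u (u (m))) (u (h (m) (h (u (h (m) (m))) (u (h (m) (m))))))))  →  (u (h (u (u (m))) (u (h (u (h (m) (m))) (u (h (m) (m)))))))
4. (u (h (u (u (m))) (u (h (u (h (m) (m))) (u (h (m) (m)))))))  →  (u (h (u (u (m))) (u (h (u (m)) (u (h (m) (m)))))))
5. (u (h (u (u (m))) (u (h (u (m)) (u (h (m) (m)))))))  →  (u (h (u (u (m))) (u (h (u (m)) (u (m))))))


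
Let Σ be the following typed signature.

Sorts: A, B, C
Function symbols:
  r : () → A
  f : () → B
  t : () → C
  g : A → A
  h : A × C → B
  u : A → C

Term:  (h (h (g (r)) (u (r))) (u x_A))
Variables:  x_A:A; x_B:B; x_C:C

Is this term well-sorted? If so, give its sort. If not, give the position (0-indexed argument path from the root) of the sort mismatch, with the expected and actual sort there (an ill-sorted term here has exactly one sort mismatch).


ill-sorted at position [0]: expected A, got B

      (r) : A
    (g (r)) : A
      (r) : A
    (u (r)) : C
  (h (g (r)) (u (r))) : B
    x_A : A
  (u x_A) : C
(h (h (g (r)) (u (r))) (u x_A)) : ✗ arg 0 at [0] has sort B, expected A


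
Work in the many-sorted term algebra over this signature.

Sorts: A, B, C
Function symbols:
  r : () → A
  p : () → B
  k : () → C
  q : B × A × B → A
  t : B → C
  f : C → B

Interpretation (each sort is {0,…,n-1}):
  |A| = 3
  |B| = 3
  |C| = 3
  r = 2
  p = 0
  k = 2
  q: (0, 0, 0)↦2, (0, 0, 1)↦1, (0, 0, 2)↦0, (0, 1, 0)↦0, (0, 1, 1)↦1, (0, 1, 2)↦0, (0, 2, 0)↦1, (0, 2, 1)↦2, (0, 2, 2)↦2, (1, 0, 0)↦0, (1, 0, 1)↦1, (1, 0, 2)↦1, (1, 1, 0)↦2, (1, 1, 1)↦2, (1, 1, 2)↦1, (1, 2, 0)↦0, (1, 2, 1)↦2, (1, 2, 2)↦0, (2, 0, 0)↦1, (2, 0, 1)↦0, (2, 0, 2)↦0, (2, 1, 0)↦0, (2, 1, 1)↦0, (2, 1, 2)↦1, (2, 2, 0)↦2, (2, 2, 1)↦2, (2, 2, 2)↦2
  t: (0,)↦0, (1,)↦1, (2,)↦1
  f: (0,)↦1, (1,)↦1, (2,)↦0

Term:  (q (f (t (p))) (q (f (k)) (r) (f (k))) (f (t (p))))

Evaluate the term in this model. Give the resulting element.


  p = 0
  (t (p)) = t(0,) = 0
  (f (t (p))) = f(0,) = 1
  k = 2
  (f (k)) = f(2,) = 0
  r = 2
  k = 2
  (f (k)) = f(2,) = 0
  (q (f (k)) (r) (f (k))) = q(0, 2, 0) = 1
  p = 0
  (t (p)) = t(0,) = 0
  (f (t (p))) = f(0,) = 1
  (q (f (t (p))) (q (f (k)) (r) (f (k))) (f (t (p)))) = q(1, 1, 1) = 2

value = 2


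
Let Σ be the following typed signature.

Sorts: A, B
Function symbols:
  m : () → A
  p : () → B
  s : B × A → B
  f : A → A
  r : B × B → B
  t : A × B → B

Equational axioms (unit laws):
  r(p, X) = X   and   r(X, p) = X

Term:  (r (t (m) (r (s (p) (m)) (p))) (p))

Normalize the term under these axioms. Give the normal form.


1. (r (t (m) (r (s (p) (m)) (p))) (p))  →  (t (m) (r (s (p) (m)) (p)))
2. (t (m) (r (s (p) (m)) (p)))  →  (t (m) (s (p) (m)))

normal form = (t (m) (s (p) (m)))


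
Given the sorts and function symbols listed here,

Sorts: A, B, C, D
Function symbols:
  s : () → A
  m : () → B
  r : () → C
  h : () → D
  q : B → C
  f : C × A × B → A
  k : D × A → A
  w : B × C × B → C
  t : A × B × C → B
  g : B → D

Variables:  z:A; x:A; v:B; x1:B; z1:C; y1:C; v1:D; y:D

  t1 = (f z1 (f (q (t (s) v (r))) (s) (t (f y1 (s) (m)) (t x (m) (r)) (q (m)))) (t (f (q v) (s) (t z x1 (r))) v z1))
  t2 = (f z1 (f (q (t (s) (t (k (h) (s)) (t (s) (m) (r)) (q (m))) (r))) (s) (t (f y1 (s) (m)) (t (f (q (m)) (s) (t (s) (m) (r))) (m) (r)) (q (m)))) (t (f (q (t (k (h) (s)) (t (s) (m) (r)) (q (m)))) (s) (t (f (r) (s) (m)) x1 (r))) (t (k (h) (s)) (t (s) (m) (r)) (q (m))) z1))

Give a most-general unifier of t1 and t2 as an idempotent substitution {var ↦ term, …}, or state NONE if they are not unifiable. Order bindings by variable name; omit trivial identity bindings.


{v ↦ (t (k (h) (s)) (t (s) (m) (r)) (q (m))), x ↦ (f (q (m)) (s) (t (s) (m) (r))), z ↦ (f (r) (s) (m))}


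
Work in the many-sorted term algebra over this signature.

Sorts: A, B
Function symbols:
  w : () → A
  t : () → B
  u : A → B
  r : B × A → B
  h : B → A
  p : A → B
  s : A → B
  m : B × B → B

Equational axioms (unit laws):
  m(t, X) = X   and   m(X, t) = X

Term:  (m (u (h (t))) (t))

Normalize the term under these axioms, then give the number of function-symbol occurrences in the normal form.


1. (m (u (h (t))) (t))  →  (u (h (t)))
normal form: (u (h (t)))

size = 3


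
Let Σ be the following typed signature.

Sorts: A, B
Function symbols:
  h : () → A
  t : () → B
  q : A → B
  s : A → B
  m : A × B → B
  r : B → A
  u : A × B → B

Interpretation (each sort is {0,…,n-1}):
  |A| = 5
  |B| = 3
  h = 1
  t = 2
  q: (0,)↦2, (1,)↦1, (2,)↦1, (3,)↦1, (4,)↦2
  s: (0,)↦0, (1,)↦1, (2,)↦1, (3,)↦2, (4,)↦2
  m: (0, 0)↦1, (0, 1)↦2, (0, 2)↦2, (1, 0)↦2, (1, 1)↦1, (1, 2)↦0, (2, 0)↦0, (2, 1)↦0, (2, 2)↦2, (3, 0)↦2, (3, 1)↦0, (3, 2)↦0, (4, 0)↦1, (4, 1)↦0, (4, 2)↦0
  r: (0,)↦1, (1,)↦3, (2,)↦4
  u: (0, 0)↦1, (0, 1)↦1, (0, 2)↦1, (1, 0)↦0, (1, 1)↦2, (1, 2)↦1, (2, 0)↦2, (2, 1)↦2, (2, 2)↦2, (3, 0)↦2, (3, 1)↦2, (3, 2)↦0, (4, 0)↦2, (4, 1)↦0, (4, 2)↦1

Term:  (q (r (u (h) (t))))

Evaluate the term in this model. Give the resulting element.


  h = 1
  t = 2
  (u (h) (t)) = u(1, 2) = 1
  (r (u (h) (t))) = r(1,) = 3
  (q (r (u (h) (t)))) = q(3,) = 1

value = 1


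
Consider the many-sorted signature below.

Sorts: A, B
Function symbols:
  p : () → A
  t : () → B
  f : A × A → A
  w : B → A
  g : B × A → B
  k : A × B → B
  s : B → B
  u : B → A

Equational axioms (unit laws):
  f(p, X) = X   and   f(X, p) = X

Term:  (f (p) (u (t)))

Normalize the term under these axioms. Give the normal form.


normal form = (u (t))

1. (f (p) (u (t)))  →  (u (t))


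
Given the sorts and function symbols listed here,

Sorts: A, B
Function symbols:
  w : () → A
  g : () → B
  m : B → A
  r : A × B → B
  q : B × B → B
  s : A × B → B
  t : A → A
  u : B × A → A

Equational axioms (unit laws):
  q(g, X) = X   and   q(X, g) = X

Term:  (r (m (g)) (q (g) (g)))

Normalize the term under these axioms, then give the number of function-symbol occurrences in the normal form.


1. (r (m (g)) (q (g) (g)))  →  (r (m (g)) (g))
normal form: (r (m (g)) (g))

size = 4


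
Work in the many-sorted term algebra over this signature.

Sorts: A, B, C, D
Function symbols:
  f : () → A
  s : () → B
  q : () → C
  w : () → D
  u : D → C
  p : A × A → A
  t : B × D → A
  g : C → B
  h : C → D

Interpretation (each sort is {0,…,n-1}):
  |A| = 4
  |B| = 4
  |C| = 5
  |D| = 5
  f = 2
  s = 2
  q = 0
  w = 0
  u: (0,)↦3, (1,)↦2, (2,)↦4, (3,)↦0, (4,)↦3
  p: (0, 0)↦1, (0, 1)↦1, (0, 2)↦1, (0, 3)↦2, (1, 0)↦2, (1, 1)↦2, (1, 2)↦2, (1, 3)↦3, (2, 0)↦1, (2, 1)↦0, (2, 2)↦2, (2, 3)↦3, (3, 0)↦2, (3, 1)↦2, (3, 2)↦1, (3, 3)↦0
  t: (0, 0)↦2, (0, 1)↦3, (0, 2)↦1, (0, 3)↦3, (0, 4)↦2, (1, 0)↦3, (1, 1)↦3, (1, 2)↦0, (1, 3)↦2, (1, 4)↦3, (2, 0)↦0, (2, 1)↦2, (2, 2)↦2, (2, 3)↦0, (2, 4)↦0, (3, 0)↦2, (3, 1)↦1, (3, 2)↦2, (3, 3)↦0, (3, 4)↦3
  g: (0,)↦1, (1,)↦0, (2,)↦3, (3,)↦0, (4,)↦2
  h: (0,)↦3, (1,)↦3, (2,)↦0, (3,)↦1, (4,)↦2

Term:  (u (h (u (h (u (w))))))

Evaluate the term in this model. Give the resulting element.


  w = 0
  (u (w)) = u(0,) = 3
  (h (u (w))) = h(3,) = 1
  (u (h (u (w)))) = u(1,) = 2
  (h (u (h (u (w))))) = h(2,) = 0
  (u (h (u (h (u (w)))))) = u(0,) = 3

value = 3


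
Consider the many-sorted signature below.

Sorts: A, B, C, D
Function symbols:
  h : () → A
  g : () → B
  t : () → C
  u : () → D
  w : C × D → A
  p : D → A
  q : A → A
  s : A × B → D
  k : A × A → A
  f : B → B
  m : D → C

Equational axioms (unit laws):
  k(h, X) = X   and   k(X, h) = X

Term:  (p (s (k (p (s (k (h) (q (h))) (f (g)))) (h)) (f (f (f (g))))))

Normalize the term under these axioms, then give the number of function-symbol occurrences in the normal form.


1. (p (s (k (p (s (k (h) (q (h))) (f (g)))) (h)) (f (f (f (g))))))  →  (p (s (p (s (k (h) (q (h))) (f (g)))) (f (f (f (g))))))
2. (p (s (p (s (k (h) (q (h))) (f (g)))) (f (f (f (g))))))  →  (p (s (p (s (q (h)) (f (g)))) (f (f (f (g))))))
normal form: (p (s (p (s (q (h)) (f (g)))) (f (f (f (g))))))

size = 12


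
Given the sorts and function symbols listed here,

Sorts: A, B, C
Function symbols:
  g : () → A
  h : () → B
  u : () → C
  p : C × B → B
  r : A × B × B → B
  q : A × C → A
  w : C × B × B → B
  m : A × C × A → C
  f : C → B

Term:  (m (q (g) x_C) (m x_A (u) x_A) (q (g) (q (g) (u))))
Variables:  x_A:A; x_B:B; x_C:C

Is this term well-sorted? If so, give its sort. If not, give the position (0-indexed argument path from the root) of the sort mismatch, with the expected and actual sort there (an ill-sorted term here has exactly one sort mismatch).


    (g) : A
    x_C : C
  (q (g) x_C) : A
    x_A : A
    (u) : C
    x_A : A
  (m x_A (u) x_A) : C
    (g) : A
      (g) : A
      (u) : C
    (q (g) (u)) : A
  (q (g) (q (g) (u))) : ✗ arg 1 at [2, 1] has sort A, expected C

ill-sorted at position [2, 1]: expected C, got A


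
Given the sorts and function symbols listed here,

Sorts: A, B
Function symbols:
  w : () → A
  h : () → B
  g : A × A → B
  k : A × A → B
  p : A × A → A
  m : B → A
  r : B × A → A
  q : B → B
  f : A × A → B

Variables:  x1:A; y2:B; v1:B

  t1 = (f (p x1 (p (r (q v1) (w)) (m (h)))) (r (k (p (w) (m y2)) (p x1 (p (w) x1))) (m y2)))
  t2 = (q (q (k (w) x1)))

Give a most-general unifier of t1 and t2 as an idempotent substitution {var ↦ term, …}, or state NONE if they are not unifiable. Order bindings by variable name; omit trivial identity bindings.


NONE (not unifiable)

head clash or occurs-check failure — not unifiable


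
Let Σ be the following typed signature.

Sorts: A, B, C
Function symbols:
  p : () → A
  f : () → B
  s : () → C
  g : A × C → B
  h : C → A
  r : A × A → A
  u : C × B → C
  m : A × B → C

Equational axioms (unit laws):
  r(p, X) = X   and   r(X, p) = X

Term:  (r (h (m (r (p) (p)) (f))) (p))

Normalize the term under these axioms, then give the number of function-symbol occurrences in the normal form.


size = 4

1. (r (h (m (r (p) (p)) (f))) (p))  →  (h (m (r (p) (p)) (f)))
2. (h (m (r (p) (p)) (f)))  →  (h (m (p) (f)))
normal form: (h (m (p) (f)))


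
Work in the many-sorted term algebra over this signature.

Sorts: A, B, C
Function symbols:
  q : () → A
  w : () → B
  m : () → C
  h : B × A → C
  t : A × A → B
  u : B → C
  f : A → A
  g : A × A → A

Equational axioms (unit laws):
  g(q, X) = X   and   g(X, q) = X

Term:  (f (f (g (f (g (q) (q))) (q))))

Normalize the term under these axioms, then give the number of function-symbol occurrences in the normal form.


size = 4

1. (f (f (g (f (g (q) (q))) (q))))  →  (f (f (f (g (q) (q)))))
2. (f (f (f (g (q) (q)))))  →  (f (f (f (q))))
normal form: (f (f (f (q))))


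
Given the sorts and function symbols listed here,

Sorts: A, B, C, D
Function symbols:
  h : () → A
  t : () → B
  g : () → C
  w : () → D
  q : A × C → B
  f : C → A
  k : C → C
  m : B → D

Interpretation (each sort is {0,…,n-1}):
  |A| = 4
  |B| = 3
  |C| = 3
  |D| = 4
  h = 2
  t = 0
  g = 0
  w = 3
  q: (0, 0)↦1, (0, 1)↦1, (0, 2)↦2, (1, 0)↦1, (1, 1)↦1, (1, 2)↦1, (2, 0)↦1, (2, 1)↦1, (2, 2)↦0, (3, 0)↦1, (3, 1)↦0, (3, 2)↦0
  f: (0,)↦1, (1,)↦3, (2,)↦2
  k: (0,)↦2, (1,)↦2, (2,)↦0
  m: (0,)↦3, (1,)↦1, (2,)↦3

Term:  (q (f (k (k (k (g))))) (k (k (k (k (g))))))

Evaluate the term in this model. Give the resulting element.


  g = 0
  (k (g)) = k(0,) = 2
  (k (k (g))) = k(2,) = 0
  (k (k (k (g)))) = k(0,) = 2
  (f (k (k (k (g))))) = f(2,) = 2
  g = 0
  (k (g)) = k(0,) = 2
  (k (k (g))) = k(2,) = 0
  (k (k (k (g)))) = k(0,) = 2
  (k (k (k (k (g))))) = k(2,) = 0
  (q (f (k (k (k (g))))) (k (k (k (k (g)))))) = q(2, 0) = 1

value = 1


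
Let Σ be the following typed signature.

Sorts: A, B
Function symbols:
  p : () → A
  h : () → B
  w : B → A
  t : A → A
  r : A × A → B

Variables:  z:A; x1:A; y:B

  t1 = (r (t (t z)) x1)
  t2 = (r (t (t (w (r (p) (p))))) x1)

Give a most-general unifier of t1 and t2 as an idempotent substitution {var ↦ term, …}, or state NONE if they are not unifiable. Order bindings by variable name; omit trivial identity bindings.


{z ↦ (w (r (p) (p)))}


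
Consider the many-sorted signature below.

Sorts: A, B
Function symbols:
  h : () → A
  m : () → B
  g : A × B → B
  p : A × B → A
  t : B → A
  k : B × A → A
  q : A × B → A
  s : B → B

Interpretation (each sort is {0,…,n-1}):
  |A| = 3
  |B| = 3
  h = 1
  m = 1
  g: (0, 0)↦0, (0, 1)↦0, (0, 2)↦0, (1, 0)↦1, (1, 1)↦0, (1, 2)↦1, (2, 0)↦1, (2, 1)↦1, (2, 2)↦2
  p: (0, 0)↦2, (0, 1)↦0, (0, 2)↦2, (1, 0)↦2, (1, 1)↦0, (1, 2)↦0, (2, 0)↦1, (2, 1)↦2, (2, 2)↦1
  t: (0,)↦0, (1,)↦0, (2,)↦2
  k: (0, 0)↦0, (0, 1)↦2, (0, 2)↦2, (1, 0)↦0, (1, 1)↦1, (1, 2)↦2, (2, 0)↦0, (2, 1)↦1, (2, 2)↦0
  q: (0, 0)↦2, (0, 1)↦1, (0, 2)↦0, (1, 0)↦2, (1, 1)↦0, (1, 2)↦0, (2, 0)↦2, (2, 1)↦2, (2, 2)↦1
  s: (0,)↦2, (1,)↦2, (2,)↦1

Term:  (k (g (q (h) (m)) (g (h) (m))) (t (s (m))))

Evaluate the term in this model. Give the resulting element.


  h = 1
  m = 1
  (q (h) (m)) = q(1, 1) = 0
  h = 1
  m = 1
  (g (h) (m)) = g(1, 1) = 0
  (g (q (h) (m)) (g (h) (m))) = g(0, 0) = 0
  m = 1
  (s (m)) = s(1,) = 2
  (t (s (m))) = t(2,) = 2
  (k (g (q (h) (m)) (g (h) (m))) (t (s (m)))) = k(0, 2) = 2

value = 2


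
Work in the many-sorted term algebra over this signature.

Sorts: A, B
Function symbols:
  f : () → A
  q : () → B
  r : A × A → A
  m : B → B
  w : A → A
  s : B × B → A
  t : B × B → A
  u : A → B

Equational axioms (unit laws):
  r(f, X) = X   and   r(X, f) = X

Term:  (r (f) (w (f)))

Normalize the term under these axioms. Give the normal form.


normal form = (w (f))

1. (r (f) (w (f)))  →  (w (f))


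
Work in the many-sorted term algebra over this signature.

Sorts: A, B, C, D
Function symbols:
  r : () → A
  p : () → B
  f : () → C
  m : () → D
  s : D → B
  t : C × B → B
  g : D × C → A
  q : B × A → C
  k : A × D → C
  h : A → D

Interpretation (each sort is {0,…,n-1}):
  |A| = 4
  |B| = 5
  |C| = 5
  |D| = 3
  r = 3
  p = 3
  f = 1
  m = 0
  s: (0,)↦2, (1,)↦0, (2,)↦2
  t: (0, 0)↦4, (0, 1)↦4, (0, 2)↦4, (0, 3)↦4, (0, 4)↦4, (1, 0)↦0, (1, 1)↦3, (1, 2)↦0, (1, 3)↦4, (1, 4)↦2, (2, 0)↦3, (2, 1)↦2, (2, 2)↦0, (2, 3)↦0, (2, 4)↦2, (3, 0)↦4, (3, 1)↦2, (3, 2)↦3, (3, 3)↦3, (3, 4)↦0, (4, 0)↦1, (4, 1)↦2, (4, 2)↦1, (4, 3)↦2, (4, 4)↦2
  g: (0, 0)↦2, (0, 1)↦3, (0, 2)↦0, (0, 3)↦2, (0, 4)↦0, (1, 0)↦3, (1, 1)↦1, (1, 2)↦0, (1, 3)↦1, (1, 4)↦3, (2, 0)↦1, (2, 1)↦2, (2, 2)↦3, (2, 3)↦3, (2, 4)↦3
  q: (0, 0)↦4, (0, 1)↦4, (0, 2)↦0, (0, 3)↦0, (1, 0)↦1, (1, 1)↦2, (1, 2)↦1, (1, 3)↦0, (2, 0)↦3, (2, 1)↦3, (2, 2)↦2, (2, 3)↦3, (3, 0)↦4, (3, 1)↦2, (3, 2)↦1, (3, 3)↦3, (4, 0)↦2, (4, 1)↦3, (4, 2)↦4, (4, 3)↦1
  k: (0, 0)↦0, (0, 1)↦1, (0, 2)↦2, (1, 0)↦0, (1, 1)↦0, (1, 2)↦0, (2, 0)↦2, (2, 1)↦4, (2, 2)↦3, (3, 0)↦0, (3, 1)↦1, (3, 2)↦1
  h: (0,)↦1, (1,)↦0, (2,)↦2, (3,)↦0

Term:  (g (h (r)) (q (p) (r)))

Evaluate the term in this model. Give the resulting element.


  r = 3
  (h (r)) = h(3,) = 0
  p = 3
  r = 3
  (q (p) (r)) = q(3, 3) = 3
  (g (h (r)) (q (p) (r))) = g(0, 3) = 2

value = 2


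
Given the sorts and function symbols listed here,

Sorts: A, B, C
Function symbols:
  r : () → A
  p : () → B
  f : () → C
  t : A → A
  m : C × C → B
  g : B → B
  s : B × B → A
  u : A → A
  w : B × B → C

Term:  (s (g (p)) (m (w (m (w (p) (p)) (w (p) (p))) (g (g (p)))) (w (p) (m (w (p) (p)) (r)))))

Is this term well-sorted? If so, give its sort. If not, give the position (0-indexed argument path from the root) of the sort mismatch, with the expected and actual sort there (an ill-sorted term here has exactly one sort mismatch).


ill-sorted at position [1, 1, 1, 1]: expected C, got A

    (p) : B
  (g (p)) : B
          (p) : B
          (p) : B
        (w (p) (p)) : C
          (p) : B
          (p) : B
        (w (p) (p)) : C
      (m (w (p) (p)) (w (p) (p))) : B
          (p) : B
        (g (p)) : B
      (g (g (p))) : B
    (w (m (w (p) (p)) (w (p) (p))) (g (g (p)))) : C
      (p) : B
          (p) : B
          (p) : B
        (w (p) (p)) : C
        (r) : A
      (m (w (p) (p)) (r)) : ✗ arg 1 at [1, 1, 1, 1] has sort A, expected C


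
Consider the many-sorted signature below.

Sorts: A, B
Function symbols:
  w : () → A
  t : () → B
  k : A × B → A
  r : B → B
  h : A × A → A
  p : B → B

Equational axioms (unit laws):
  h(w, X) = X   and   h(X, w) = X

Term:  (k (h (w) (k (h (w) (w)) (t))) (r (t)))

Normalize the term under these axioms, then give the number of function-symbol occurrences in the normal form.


size = 6

1. (k (h (w) (k (h (w) (w)) (t))) (r (t)))  →  (k (k (h (w) (w)) (t)) (r (t)))
2. (k (k (h (w) (w)) (t)) (r (t)))  →  (k (k (w) (t)) (r (t)))
normal form: (k (k (w) (t)) (r (t)))


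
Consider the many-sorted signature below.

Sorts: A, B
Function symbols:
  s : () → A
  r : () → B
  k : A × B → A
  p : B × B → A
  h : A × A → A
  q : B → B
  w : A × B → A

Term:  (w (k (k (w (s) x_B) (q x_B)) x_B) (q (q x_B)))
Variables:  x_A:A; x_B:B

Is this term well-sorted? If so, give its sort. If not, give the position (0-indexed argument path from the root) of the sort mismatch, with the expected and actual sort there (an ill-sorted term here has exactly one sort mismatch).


        (s) : A
        x_B : B
      (w (s) x_B) : A
        x_B : B
      (q x_B) : B
    (k (w (s) x_B) (q x_B)) : A
    x_B : B
  (k (k (w (s) x_B) (q x_B)) x_B) : A
      x_B : B
    (q x_B) : B
  (q (q x_B)) : B
(w (k (k (w (s) x_B) (q x_B)) x_B) (q (q x_B))) : A

well-sorted; sort = A


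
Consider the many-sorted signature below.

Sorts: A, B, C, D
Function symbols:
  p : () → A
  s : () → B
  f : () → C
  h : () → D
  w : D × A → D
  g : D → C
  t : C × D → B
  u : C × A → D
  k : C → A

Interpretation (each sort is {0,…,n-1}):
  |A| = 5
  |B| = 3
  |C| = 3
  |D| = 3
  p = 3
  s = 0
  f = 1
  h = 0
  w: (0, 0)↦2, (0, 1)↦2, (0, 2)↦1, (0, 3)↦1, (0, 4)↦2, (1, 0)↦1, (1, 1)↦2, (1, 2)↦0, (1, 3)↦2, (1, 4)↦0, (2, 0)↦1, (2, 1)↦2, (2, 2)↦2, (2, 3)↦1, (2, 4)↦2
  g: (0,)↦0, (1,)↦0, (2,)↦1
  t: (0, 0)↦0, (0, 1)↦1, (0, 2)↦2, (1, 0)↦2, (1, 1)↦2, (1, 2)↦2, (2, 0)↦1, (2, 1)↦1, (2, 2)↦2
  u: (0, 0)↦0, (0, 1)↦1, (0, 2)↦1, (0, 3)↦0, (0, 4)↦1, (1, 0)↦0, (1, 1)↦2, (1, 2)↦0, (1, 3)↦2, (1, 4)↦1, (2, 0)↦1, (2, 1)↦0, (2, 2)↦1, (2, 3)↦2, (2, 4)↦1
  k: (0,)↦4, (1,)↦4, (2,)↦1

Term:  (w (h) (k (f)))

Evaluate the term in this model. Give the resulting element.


  h = 0
  f = 1
  (k (f)) = k(1,) = 4
  (w (h) (k (f))) = w(0, 4) = 2

value = 2


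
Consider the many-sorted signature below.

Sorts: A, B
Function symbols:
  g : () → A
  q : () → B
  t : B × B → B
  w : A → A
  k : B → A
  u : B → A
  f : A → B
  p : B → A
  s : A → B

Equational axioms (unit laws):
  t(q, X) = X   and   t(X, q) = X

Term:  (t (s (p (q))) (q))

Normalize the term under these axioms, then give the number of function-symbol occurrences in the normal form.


1. (t (s (p (q))) (q))  →  (s (p (q)))
normal form: (s (p (q)))

size = 3


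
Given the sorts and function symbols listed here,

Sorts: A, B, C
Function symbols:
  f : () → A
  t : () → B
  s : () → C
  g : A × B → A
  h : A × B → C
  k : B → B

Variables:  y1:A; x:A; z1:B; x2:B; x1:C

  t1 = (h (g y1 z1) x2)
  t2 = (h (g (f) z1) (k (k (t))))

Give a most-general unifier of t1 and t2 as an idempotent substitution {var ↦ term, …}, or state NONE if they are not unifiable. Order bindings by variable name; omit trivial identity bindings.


{x2 ↦ (k (k (t))), y1 ↦ (f)}


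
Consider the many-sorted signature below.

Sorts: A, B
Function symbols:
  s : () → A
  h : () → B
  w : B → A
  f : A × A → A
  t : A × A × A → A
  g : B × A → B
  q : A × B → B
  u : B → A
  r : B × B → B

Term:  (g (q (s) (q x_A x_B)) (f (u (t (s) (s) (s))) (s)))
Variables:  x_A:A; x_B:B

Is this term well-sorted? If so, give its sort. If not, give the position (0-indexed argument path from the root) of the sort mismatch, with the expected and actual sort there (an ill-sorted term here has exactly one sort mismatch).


ill-sorted at position [1, 0, 0]: expected B, got A

    (s) : A
      x_A : A
      x_B : B
    (q x_A x_B) : B
  (q (s) (q x_A x_B)) : B
        (s) : A
        (s) : A
        (s) : A
      (t (s) (s) (s)) : A
    (u (t (s) (s) (s))) : ✗ arg 0 at [1, 0, 0] has sort A, expected B
    (s) : A


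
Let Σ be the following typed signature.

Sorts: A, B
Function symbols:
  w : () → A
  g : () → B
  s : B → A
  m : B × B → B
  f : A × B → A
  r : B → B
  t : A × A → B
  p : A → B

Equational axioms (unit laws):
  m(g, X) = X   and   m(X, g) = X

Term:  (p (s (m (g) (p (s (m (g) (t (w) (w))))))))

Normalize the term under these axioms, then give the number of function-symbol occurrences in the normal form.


1. (p (s (m (g) (p (s (m (g) (t (w) (w))))))))  →  (p (s (p (s (m (g) (t (w) (w)))))))
2. (p (s (p (s (m (g) (t (w) (w)))))))  →  (p (s (p (s (t (w) (w))))))
normal form: (p (s (p (s (t (w) (w))))))

size = 7


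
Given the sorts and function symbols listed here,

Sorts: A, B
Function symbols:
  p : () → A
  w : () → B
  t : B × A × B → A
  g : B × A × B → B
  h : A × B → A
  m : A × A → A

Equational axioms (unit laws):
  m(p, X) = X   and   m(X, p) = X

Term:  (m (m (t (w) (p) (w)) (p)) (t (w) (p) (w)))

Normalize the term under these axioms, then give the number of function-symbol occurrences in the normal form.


size = 9

1. (m (m (t (w) (p) (w)) (p)) (t (w) (p) (w)))  →  (m (t (w) (p) (w)) (t (w) (p) (w)))
normal form: (m (t (w) (p) (w)) (t (w) (p) (w)))


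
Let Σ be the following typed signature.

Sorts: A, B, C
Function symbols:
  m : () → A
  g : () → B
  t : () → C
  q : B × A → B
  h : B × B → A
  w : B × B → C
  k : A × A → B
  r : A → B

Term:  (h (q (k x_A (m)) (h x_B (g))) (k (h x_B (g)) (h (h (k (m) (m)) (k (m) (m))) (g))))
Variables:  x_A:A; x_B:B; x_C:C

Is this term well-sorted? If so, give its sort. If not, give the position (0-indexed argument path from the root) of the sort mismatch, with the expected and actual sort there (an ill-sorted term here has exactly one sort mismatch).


      x_A : A
      (m) : A
    (k x_A (m)) : B
      x_B : B
      (g) : B
    (h x_B (g)) : A
  (q (k x_A (m)) (h x_B (g))) : B
      x_B : B
      (g) : B
    (h x_B (g)) : A
          (m) : A
          (m) : A
        (k (m) (m)) : B
          (m) : A
          (m) : A
        (k (m) (m)) : B
      (h (k (m) (m)) (k (m) (m))) : A
      (g) : B
    (h (h (k (m) (m)) (k (m) (m))) (g)) : ✗ arg 0 at [1, 1, 0] has sort A, expected B

ill-sorted at position [1, 1, 0]: expected B, got A
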